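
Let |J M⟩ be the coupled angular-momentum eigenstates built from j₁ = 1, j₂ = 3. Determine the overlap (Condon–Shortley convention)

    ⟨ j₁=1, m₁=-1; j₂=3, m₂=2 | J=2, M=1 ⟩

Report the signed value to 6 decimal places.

+0.690066  (= +√(10/21))

√[5·2!0!4!/7! · 0!2!5!1!3!1!] = √(480/7)
  +(−1)^2/∏(2,0,0,3,0,1)! = 1/12  (running 1/12)
⟨..|..⟩ = √(480/7)·(1/12) = +0.690066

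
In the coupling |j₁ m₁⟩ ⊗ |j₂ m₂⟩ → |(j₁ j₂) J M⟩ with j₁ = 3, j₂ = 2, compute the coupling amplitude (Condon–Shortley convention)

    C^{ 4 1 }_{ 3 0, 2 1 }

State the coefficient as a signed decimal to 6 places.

−√(3/14) = -0.462910

j₁+j₂−J=1  J+j₁−j₂=5  J−j₁+j₂=3  j₁+j₂+J+1=10
(j₁±m₁, j₂±m₂, J±M) = (3,3,3,1,5,3)
P² = 1944/7
sum k=0..1:
  [0] +1/72 = 1/72
  [1] −1/24 = -1/24
S = -1/36
C² = P²·S² = 3/14 ; C = -0.462910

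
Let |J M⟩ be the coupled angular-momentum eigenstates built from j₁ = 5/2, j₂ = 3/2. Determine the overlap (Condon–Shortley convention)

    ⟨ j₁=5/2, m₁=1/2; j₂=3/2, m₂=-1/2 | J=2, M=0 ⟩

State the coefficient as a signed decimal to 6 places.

−√(1/14) = -0.267261

√[5·2!3!1!/7! · 3!2!1!2!2!2!] = √(8/7)
  +(−1)^0/∏(0,2,2,1,1,0)! = 1/4  (running 1/4)
  +(−1)^1/∏(1,1,1,0,2,1)! = -1/2  (running -1/4)
⟨..|..⟩ = √(8/7)·(-1/4) = -0.267261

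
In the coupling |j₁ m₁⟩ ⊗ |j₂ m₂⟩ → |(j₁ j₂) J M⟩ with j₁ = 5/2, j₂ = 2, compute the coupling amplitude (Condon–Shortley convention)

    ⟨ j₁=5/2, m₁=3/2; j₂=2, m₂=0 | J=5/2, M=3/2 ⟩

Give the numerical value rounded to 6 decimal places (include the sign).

j₁+j₂−J=2  J+j₁−j₂=3  J−j₁+j₂=2  j₁+j₂+J+1=8
(j₁±m₁, j₂±m₂, J±M) = (4,1,2,2,4,1)
P² = 288/35
sum k=0..1:
  [0] +1/8 = 1/8
  [1] −1/6 = -1/6
S = -1/24
C² = P²·S² = 1/70 ; C = -0.119523

-0.119523  (= −√(1/70))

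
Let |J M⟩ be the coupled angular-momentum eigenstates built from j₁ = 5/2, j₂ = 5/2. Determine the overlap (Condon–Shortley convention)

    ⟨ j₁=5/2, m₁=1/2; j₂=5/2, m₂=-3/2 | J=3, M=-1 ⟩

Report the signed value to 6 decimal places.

√[7·2!3!3!/9! · 3!2!1!4!2!4!] = √(96/5)
  +(−1)^0/∏(0,2,2,1,1,2)! = 1/8  (running 1/8)
  +(−1)^1/∏(1,1,1,0,2,3)! = -1/12  (running 1/24)
⟨..|..⟩ = √(96/5)·(1/24) = +0.182574

+0.182574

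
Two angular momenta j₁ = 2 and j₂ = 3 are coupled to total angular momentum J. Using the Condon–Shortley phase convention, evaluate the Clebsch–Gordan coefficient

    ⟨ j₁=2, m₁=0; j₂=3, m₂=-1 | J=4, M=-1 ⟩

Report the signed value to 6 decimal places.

+√(3/28) = +0.327327

j₁+j₂−J=1  J+j₁−j₂=3  J−j₁+j₂=5  j₁+j₂+J+1=10
(j₁±m₁, j₂±m₂, J±M) = (2,2,2,4,3,5)
P² = 1728/7
sum k=0..1:
  [0] +1/24 = 1/24
  [1] −1/48 = -1/48
S = 1/48
C² = P²·S² = 3/28 ; C = +0.327327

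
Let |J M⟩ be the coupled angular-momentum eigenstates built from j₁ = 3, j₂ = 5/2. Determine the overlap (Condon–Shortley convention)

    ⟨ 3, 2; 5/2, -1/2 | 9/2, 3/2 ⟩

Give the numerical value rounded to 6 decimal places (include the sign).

triangle: 1!·5!·4!/11! = 2880/39916800
(j±m)!: 5!·1!·2!·3!·6!·3! = 6220800
prefactor² = (2J+1)·Δ·N² = 345600/77
  k=0: +1/(0!·1!·1!·2!·4!·2!) = 1/96
  k=1: −1/(1!·0!·0!·1!·5!·3!) = -1/720
Σ = 13/1440  ⇒  CG² = 345600/77·13/1440² = 169/462
CG = +√(169/462) = +0.604815

+√(169/462) = +0.604815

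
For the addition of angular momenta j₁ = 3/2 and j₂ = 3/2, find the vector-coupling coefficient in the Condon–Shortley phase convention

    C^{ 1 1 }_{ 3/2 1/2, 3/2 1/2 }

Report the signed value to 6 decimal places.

triangle: 2!·1!·1!/5! = 2/120
(j±m)!: 2!·1!·2!·1!·2!·0! = 8
prefactor² = (2J+1)·Δ·N² = 2/5
  k=1: −1/(1!·1!·0!·1!·1!·0!) = -1
Σ = -1  ⇒  CG² = 2/5·(-1)² = 2/5
CG = −√(2/5) = -0.632456

−√(2/5) ≈ -0.632456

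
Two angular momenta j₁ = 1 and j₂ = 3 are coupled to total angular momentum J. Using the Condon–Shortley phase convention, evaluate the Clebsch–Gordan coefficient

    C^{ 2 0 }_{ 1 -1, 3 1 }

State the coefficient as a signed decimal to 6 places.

+0.534522  (= +√(2/7))

j₁+j₂−J=2  J+j₁−j₂=0  J−j₁+j₂=4  j₁+j₂+J+1=7
(j₁±m₁, j₂±m₂, J±M) = (0,2,4,2,2,2)
P² = 128/7
sum k=2..2:
  [2] +1/8 = 1/8
S = 1/8
C² = P²·S² = 2/7 ; C = +0.534522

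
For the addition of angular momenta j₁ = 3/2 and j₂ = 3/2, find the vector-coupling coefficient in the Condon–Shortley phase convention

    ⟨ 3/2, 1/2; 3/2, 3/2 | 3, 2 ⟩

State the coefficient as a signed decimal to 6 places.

+0.707107

j₁+j₂−J=0  J+j₁−j₂=3  J−j₁+j₂=3  j₁+j₂+J+1=7
(j₁±m₁, j₂±m₂, J±M) = (2,1,3,0,5,1)
P² = 72
sum k=0..0:
  [0] +1/12 = 1/12
S = 1/12
C² = P²·S² = 1/2 ; C = +0.707107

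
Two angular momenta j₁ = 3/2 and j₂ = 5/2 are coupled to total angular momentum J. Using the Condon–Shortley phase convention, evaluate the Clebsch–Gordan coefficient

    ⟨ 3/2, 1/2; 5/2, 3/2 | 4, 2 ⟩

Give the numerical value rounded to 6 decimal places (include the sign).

triangle: 0!·3!·5!/9! = 720/362880
(j±m)!: 2!·1!·4!·1!·6!·2! = 69120
prefactor² = (2J+1)·Δ·N² = 8640/7
  k=0: +1/(0!·0!·1!·4!·2!·1!) = 1/48
Σ = 1/48  ⇒  CG² = 8640/7·1/48² = 15/28
CG = +√(15/28) = +0.731925

+√(15/28) ≈ +0.731925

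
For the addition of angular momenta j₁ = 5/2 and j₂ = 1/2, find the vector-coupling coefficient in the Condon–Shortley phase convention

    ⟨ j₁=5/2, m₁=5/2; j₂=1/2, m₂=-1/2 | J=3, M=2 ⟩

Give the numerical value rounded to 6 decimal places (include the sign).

√[7·0!5!1!/7! · 5!0!0!1!5!1!] = √(2400)
  +(−1)^0/∏(0,0,0,0,5,1)! = 1/120  (running 1/120)
⟨..|..⟩ = √(2400)·(1/120) = +0.408248

+0.408248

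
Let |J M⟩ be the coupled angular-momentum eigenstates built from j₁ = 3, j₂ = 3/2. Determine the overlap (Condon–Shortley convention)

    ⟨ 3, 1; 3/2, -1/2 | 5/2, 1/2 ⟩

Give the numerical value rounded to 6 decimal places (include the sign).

−√(1/70) = -0.119523

triangle: 2!·4!·1!/8! = 48/40320
(j±m)!: 4!·2!·1!·2!·3!·2! = 1152
prefactor² = (2J+1)·Δ·N² = 288/35
  k=0: +1/(0!·2!·2!·1!·2!·0!) = 1/8
  k=1: −1/(1!·1!·1!·0!·3!·1!) = -1/6
Σ = -1/24  ⇒  CG² = 288/35·(-1/24)² = 1/70
CG = −√(1/70) = -0.119523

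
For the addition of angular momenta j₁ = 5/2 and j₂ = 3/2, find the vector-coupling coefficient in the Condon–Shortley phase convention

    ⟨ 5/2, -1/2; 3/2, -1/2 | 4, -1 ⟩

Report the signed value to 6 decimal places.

j₁+j₂−J=0  J+j₁−j₂=5  J−j₁+j₂=3  j₁+j₂+J+1=9
(j₁±m₁, j₂±m₂, J±M) = (2,3,1,2,3,5)
P² = 2160/7
sum k=0..0:
  [0] +1/24 = 1/24
S = 1/24
C² = P²·S² = 15/28 ; C = +0.731925

+0.731925  (= +√(15/28))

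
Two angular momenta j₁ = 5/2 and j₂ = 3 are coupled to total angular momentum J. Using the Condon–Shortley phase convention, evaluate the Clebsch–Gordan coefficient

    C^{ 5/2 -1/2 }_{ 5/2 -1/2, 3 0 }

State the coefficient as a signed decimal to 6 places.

triangle: 3!*2!*3!/9! = 72/362880
(j±m)!: 2!*3!*3!*3!*2!*3! = 5184
prefactor² = (2J+1)*Δ*N² = 216/35
  k=1: −1/(1!*2!*2!*2!*0!*1!) = -1/8
  k=2: +1/(2!*1!*1!*1!*1!*2!) = 1/4
  k=3: −1/(3!*0!*0!*0!*2!*3!) = -1/72
Σ = 1/9  ⇒  CG² = 216/35*1/9² = 8/105
CG = +√(8/105) = +0.276026

+√(8/105) ≈ +0.276026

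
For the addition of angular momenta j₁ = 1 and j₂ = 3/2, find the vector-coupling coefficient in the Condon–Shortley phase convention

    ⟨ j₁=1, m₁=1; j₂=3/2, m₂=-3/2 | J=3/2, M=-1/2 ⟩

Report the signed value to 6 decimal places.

triangle: 1!×1!×2!/5! = 2/120
(j±m)!: 2!×0!×0!×3!×1!×2! = 24
prefactor² = (2J+1)×Δ×N² = 8/5
  k=0: +1/(0!×1!×0!×0!×1!×2!) = 1/2
Σ = 1/2  ⇒  CG² = 8/5×1/2² = 2/5
CG = +√(2/5) = +0.632456

+0.632456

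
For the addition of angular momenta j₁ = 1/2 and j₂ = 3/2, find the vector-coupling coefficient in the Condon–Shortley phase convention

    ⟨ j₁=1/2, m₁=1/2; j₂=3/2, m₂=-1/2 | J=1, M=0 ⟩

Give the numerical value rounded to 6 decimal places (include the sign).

triangle: 1!·0!·2!/4! = 2/24
(j±m)!: 1!·0!·1!·2!·1!·1! = 2
prefactor² = (2J+1)·Δ·N² = 1/2
  k=0: +1/(0!·1!·0!·1!·0!·1!) = 1
Σ = 1  ⇒  CG² = 1/2·1² = 1/2
CG = +√(1/2) = +0.707107

+√(1/2) = +0.707107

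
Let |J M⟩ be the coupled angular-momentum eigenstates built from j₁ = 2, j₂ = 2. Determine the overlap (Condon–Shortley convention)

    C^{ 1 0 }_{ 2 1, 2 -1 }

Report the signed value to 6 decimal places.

−√(1/10) ≈ -0.316228

j₁+j₂−J=3  J+j₁−j₂=1  J−j₁+j₂=1  j₁+j₂+J+1=6
(j₁±m₁, j₂±m₂, J±M) = (3,1,1,3,1,1)
P² = 9/10
sum k=0..1:
  [0] +1/6 = 1/6
  [1] −1/2 = -1/2
S = -1/3
C² = P²·S² = 1/10 ; C = -0.316228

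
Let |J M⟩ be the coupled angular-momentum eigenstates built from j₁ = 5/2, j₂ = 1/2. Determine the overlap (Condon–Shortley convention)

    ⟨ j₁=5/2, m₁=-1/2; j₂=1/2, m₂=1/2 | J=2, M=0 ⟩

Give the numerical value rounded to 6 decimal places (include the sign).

−√(1/2) = -0.707107

triangle: 1!×4!×0!/6! = 24/720
(j±m)!: 2!×3!×1!×0!×2!×2! = 48
prefactor² = (2J+1)×Δ×N² = 8
  k=1: −1/(1!×0!×2!×0!×2!×0!) = -1/4
Σ = -1/4  ⇒  CG² = 8×(-1/4)² = 1/2
CG = −√(1/2) = -0.707107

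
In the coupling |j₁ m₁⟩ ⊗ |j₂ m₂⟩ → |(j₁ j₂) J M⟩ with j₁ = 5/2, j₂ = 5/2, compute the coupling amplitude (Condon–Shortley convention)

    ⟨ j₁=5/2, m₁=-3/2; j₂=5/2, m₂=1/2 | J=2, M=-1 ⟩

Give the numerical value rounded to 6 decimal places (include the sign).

+0.377964  (= +√(1/7))

triangle: 3!*2!*2!/8! = 24/40320
(j±m)!: 1!*4!*3!*2!*1!*3! = 1728
prefactor² = (2J+1)*Δ*N² = 36/7
  k=2: +1/(2!*1!*2!*1!*0!*1!) = 1/4
  k=3: −1/(3!*0!*1!*0!*1!*2!) = -1/12
Σ = 1/6  ⇒  CG² = 36/7*1/6² = 1/7
CG = +√(1/7) = +0.377964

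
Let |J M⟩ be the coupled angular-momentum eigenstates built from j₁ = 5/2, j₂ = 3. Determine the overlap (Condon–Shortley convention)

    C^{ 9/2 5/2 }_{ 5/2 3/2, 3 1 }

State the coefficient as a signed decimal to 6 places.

triangle: 1!*4!*5!/11! = 2880/39916800
(j±m)!: 4!*1!*4!*2!*7!*2! = 11612160
prefactor² = (2J+1)*Δ*N² = 92160/11
  k=0: +1/(0!*1!*1!*4!*3!*1!) = 1/144
  k=1: −1/(1!*0!*0!*3!*4!*2!) = -1/288
Σ = 1/288  ⇒  CG² = 92160/11*1/288² = 10/99
CG = +√(10/99) = +0.317821

+0.317821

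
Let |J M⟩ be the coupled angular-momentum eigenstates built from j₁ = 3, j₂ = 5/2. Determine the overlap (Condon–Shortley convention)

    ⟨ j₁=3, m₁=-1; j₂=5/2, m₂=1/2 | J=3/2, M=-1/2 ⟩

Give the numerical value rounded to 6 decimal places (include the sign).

-0.097590

triangle: 4!×2!×1!/8! = 48/40320
(j±m)!: 2!×4!×3!×2!×1!×2! = 1152
prefactor² = (2J+1)×Δ×N² = 192/35
  k=2: +1/(2!×2!×2!×1!×0!×0!) = 1/8
  k=3: −1/(3!×1!×1!×0!×1!×1!) = -1/6
Σ = -1/24  ⇒  CG² = 192/35×(-1/24)² = 1/105
CG = −√(1/105) = -0.097590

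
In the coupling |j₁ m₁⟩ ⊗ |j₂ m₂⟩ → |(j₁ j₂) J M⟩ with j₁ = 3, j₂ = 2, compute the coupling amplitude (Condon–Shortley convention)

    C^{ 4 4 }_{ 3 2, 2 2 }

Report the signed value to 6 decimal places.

√[9·1!5!3!/10! · 5!1!4!0!8!0!] = √(207360)
  +(−1)^1/∏(1,0,0,3,5,0)! = -1/720  (running -1/720)
⟨..|..⟩ = √(207360)·(-1/720) = -0.632456

−√(2/5) = -0.632456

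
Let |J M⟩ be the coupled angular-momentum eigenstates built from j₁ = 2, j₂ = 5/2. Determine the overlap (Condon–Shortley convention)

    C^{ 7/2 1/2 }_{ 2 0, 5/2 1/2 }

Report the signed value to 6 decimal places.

-0.195180

j₁+j₂−J=1  J+j₁−j₂=3  J−j₁+j₂=4  j₁+j₂+J+1=9
(j₁±m₁, j₂±m₂, J±M) = (2,2,3,2,4,3)
P² = 768/35
sum k=0..1:
  [0] +1/12 = 1/12
  [1] −1/8 = -1/8
S = -1/24
C² = P²·S² = 4/105 ; C = -0.195180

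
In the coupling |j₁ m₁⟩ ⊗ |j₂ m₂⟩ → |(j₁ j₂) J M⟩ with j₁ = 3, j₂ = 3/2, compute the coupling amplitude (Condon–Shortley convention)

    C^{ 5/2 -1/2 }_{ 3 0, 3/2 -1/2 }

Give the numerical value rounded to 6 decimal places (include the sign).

√[6·2!4!1!/8! · 3!3!1!2!2!3!] = √(216/35)
  +(−1)^0/∏(0,2,3,1,1,0)! = 1/12  (running 1/12)
  +(−1)^1/∏(1,1,2,0,2,1)! = -1/4  (running -1/6)
⟨..|..⟩ = √(216/35)·(-1/6) = -0.414039

−√(6/35) = -0.414039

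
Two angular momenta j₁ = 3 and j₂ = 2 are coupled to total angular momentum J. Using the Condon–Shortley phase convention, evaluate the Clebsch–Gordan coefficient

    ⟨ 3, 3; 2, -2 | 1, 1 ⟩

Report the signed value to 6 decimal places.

triangle: 4!·2!·0!/7! = 48/5040
(j±m)!: 6!·0!·0!·4!·2!·0! = 34560
prefactor² = (2J+1)·Δ·N² = 6912/7
  k=0: +1/(0!·4!·0!·0!·2!·0!) = 1/48
Σ = 1/48  ⇒  CG² = 6912/7·1/48² = 3/7
CG = +√(3/7) = +0.654654

+√(3/7) = +0.654654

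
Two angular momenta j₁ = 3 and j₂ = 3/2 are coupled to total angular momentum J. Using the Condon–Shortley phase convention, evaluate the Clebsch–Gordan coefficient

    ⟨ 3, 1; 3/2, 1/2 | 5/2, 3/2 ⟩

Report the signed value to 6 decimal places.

triangle: 2!*4!*1!/8! = 48/40320
(j±m)!: 4!*2!*2!*1!*4!*1! = 2304
prefactor² = (2J+1)*Δ*N² = 576/35
  k=1: −1/(1!*1!*1!*1!*3!*0!) = -1/6
  k=2: +1/(2!*0!*0!*0!*4!*1!) = 1/48
Σ = -7/48  ⇒  CG² = 576/35*(-7/48)² = 7/20
CG = −√(7/20) = -0.591608

-0.591608  (= −√(7/20))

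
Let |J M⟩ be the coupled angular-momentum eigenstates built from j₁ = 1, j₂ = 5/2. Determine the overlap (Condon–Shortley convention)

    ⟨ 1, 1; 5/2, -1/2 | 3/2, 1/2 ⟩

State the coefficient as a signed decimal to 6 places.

+0.447214

j₁+j₂−J=2  J+j₁−j₂=0  J−j₁+j₂=3  j₁+j₂+J+1=6
(j₁±m₁, j₂±m₂, J±M) = (2,0,2,3,2,1)
P² = 16/5
sum k=0..0:
  [0] +1/4 = 1/4
S = 1/4
C² = P²·S² = 1/5 ; C = +0.447214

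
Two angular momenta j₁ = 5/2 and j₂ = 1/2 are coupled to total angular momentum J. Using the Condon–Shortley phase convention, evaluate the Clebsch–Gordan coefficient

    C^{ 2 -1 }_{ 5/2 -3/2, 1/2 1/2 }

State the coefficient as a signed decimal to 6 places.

j₁+j₂−J=1  J+j₁−j₂=4  J−j₁+j₂=0  j₁+j₂+J+1=6
(j₁±m₁, j₂±m₂, J±M) = (1,4,1,0,1,3)
P² = 24
sum k=1..1:
  [1] −1/6 = -1/6
S = -1/6
C² = P²·S² = 2/3 ; C = -0.816497

-0.816497  (= −√(2/3))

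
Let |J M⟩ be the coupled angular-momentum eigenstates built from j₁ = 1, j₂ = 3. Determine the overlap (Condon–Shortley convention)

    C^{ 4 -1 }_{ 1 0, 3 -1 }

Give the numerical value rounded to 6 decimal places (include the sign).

+0.731925  (= +√(15/28))

√[9·0!2!6!/9! · 1!1!2!4!3!5!] = √(8640/7)
  +(−1)^0/∏(0,0,1,2,1,4)! = 1/48  (running 1/48)
⟨..|..⟩ = √(8640/7)·(1/48) = +0.731925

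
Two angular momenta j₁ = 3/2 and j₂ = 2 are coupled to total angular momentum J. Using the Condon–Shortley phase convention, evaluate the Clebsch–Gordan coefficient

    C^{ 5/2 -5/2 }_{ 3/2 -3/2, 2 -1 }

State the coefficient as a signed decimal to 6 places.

√[6·1!2!3!/7! · 0!3!1!3!0!5!] = √(432/7)
  +(−1)^1/∏(1,0,2,0,0,3)! = -1/12  (running -1/12)
⟨..|..⟩ = √(432/7)·(-1/12) = -0.654654

-0.654654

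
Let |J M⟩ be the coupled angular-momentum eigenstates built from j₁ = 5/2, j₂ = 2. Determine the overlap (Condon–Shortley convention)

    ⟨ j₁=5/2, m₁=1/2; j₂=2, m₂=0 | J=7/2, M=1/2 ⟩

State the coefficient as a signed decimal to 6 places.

√[8·1!4!3!/9! · 3!2!2!2!4!3!] = √(768/35)
  +(−1)^0/∏(0,1,2,2,2,1)! = 1/8  (running 1/8)
  +(−1)^1/∏(1,0,1,1,3,2)! = -1/12  (running 1/24)
⟨..|..⟩ = √(768/35)·(1/24) = +0.195180

+0.195180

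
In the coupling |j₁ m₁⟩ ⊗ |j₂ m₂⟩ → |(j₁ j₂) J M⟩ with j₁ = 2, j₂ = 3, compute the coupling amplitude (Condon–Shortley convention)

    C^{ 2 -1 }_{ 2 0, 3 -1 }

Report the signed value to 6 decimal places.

√[5·3!1!3!/8! · 2!2!2!4!1!3!] = √(36/7)
  +(−1)^1/∏(1,2,1,1,0,2)! = -1/4  (running -1/4)
  +(−1)^2/∏(2,1,0,0,1,3)! = 1/12  (running -1/6)
⟨..|..⟩ = √(36/7)·(-1/6) = -0.377964

−√(1/7) = -0.377964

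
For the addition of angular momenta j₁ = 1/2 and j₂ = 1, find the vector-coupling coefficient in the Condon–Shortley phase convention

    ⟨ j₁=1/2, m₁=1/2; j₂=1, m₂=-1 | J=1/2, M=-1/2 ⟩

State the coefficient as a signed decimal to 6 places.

√[2·1!0!1!/3! · 1!0!0!2!0!1!] = √(2/3)
  +(−1)^0/∏(0,1,0,0,0,1)! = 1  (running 1)
⟨..|..⟩ = √(2/3)·(1) = +0.816497

+√(2/3) = +0.816497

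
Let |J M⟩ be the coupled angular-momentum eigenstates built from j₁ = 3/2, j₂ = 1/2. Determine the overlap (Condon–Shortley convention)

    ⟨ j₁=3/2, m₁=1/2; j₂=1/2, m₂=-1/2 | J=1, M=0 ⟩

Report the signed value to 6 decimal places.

triangle: 1!×2!×0!/4! = 2/24
(j±m)!: 2!×1!×0!×1!×1!×1! = 2
prefactor² = (2J+1)×Δ×N² = 1/2
  k=0: +1/(0!×1!×1!×0!×1!×0!) = 1
Σ = 1  ⇒  CG² = 1/2×1² = 1/2
CG = +√(1/2) = +0.707107

+0.707107  (= +√(1/2))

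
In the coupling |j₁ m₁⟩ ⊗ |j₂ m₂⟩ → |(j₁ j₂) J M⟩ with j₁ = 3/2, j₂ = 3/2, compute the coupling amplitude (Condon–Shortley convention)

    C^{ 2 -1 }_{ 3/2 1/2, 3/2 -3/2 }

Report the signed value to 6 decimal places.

+0.707107  (= +√(1/2))

√[5·1!2!2!/6! · 2!1!0!3!1!3!] = √(2)
  +(−1)^0/∏(0,1,1,0,1,2)! = 1/2  (running 1/2)
⟨..|..⟩ = √(2)·(1/2) = +0.707107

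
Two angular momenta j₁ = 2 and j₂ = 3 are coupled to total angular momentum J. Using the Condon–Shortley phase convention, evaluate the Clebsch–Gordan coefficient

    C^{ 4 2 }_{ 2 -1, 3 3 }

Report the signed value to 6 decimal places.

-0.439155  (= −√(27/140))

√[9·1!3!5!/10! · 1!3!6!0!6!2!] = √(77760/7)
  +(−1)^1/∏(1,0,2,5,1,0)! = -1/240  (running -1/240)
⟨..|..⟩ = √(77760/7)·(-1/240) = -0.439155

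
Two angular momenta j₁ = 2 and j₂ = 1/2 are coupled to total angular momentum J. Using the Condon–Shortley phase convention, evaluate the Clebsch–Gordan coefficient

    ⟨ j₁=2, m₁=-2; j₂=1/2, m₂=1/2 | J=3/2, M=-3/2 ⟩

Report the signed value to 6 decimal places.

-0.894427  (= −√(4/5))

√[4·1!3!0!/5! · 0!4!1!0!0!3!] = √(144/5)
  +(−1)^1/∏(1,0,3,0,0,0)! = -1/6  (running -1/6)
⟨..|..⟩ = √(144/5)·(-1/6) = -0.894427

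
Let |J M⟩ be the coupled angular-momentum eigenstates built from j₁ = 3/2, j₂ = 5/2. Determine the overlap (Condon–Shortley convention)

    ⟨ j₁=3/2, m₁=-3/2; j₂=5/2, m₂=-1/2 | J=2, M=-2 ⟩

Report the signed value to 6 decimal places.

triangle: 2!×1!×3!/7! = 12/5040
(j±m)!: 0!×3!×2!×3!×0!×4! = 1728
prefactor² = (2J+1)×Δ×N² = 144/7
  k=2: +1/(2!×0!×1!×0!×0!×3!) = 1/12
Σ = 1/12  ⇒  CG² = 144/7×1/12² = 1/7
CG = +√(1/7) = +0.377964

+0.377964  (= +√(1/7))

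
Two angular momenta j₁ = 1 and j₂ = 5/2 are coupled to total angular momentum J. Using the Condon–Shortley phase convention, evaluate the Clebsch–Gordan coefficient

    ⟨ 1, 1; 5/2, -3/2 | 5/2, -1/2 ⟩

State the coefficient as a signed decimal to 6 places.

j₁+j₂−J=1  J+j₁−j₂=1  J−j₁+j₂=4  j₁+j₂+J+1=7
(j₁±m₁, j₂±m₂, J±M) = (2,0,1,4,2,3)
P² = 576/35
sum k=0..0:
  [0] +1/6 = 1/6
S = 1/6
C² = P²·S² = 16/35 ; C = +0.676123

+0.676123  (= +√(16/35))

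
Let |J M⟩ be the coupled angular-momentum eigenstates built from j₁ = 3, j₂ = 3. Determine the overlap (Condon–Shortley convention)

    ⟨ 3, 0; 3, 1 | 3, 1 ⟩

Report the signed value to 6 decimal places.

triangle: 3!×3!×3!/10! = 216/3628800
(j±m)!: 3!×3!×4!×2!×4!×2! = 82944
prefactor² = (2J+1)×Δ×N² = 864/25
  k=1: −1/(1!×2!×2!×3!×1!×0!) = -1/24
  k=2: +1/(2!×1!×1!×2!×2!×1!) = 1/8
  k=3: −1/(3!×0!×0!×1!×3!×2!) = -1/72
Σ = 5/72  ⇒  CG² = 864/25×5/72² = 1/6
CG = +√(1/6) = +0.408248

+0.408248  (= +√(1/6))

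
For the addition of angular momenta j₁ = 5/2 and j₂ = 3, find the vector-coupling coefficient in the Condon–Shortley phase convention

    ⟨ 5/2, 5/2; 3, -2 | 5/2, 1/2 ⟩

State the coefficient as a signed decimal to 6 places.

+√(5/14) = +0.597614

triangle: 3!·2!·3!/9! = 72/362880
(j±m)!: 5!·0!·1!·5!·3!·2! = 172800
prefactor² = (2J+1)·Δ·N² = 1440/7
  k=0: +1/(0!·3!·0!·1!·2!·2!) = 1/24
Σ = 1/24  ⇒  CG² = 1440/7·1/24² = 5/14
CG = +√(5/14) = +0.597614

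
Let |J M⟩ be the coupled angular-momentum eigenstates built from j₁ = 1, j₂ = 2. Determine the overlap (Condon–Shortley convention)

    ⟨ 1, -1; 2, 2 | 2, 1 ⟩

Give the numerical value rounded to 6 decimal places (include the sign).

-0.577350  (= −√(1/3))

j₁+j₂−J=1  J+j₁−j₂=1  J−j₁+j₂=3  j₁+j₂+J+1=6
(j₁±m₁, j₂±m₂, J±M) = (0,2,4,0,3,1)
P² = 12
sum k=1..1:
  [1] −1/6 = -1/6
S = -1/6
C² = P²·S² = 1/3 ; C = -0.577350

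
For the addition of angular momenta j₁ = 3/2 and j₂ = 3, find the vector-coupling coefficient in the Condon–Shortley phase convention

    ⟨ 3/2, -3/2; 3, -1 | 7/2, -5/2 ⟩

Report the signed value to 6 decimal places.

triangle: 1!×2!×5!/9! = 240/362880
(j±m)!: 0!×3!×2!×4!×1!×6! = 207360
prefactor² = (2J+1)×Δ×N² = 7680/7
  k=1: −1/(1!×0!×2!×1!×0!×4!) = -1/48
Σ = -1/48  ⇒  CG² = 7680/7×(-1/48)² = 10/21
CG = −√(10/21) = -0.690066

−√(10/21) = -0.690066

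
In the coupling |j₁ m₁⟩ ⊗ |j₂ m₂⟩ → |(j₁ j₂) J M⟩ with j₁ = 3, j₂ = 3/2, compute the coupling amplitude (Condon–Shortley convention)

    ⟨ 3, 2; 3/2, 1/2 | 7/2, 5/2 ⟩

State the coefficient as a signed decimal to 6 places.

+0.377964

j₁+j₂−J=1  J+j₁−j₂=5  J−j₁+j₂=2  j₁+j₂+J+1=9
(j₁±m₁, j₂±m₂, J±M) = (5,1,2,1,6,1)
P² = 6400/7
sum k=0..1:
  [0] +1/48 = 1/48
  [1] −1/120 = -1/120
S = 1/80
C² = P²·S² = 1/7 ; C = +0.377964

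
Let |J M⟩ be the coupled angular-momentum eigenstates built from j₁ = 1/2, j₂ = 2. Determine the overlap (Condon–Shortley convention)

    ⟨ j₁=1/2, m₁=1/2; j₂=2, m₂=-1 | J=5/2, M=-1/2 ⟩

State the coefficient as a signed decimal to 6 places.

j₁+j₂−J=0  J+j₁−j₂=1  J−j₁+j₂=4  j₁+j₂+J+1=6
(j₁±m₁, j₂±m₂, J±M) = (1,0,1,3,2,3)
P² = 72/5
sum k=0..0:
  [0] +1/6 = 1/6
S = 1/6
C² = P²·S² = 2/5 ; C = +0.632456

+0.632456  (= +√(2/5))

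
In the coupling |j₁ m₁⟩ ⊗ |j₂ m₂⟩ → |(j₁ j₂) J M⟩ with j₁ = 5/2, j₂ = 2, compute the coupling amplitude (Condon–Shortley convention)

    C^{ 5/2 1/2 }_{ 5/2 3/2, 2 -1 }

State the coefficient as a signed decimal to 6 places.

triangle: 2!*3!*2!/8! = 24/40320
(j±m)!: 4!*1!*1!*3!*3!*2! = 1728
prefactor² = (2J+1)*Δ*N² = 216/35
  k=0: +1/(0!*2!*1!*1!*2!*1!) = 1/4
  k=1: −1/(1!*1!*0!*0!*3!*2!) = -1/12
Σ = 1/6  ⇒  CG² = 216/35*1/6² = 6/35
CG = +√(6/35) = +0.414039

+0.414039  (= +√(6/35))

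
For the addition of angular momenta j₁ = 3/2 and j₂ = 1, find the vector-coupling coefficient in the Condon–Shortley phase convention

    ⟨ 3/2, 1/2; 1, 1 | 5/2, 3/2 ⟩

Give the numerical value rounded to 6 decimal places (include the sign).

j₁+j₂−J=0  J+j₁−j₂=3  J−j₁+j₂=2  j₁+j₂+J+1=6
(j₁±m₁, j₂±m₂, J±M) = (2,1,2,0,4,1)
P² = 48/5
sum k=0..0:
  [0] +1/4 = 1/4
S = 1/4
C² = P²·S² = 3/5 ; C = +0.774597

+√(3/5) = +0.774597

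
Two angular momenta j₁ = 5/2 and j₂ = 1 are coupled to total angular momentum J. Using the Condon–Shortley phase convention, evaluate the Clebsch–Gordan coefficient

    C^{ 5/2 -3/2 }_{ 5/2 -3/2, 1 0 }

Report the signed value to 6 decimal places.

-0.507093

√[6·1!4!1!/7! · 1!4!1!1!1!4!] = √(576/35)
  +(−1)^0/∏(0,1,4,1,0,0)! = 1/24  (running 1/24)
  +(−1)^1/∏(1,0,3,0,1,1)! = -1/6  (running -1/8)
⟨..|..⟩ = √(576/35)·(-1/8) = -0.507093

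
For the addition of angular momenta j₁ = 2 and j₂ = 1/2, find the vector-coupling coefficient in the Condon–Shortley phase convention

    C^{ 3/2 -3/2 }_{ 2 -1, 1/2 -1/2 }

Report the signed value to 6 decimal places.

j₁+j₂−J=1  J+j₁−j₂=3  J−j₁+j₂=0  j₁+j₂+J+1=5
(j₁±m₁, j₂±m₂, J±M) = (1,3,0,1,0,3)
P² = 36/5
sum k=0..0:
  [0] +1/6 = 1/6
S = 1/6
C² = P²·S² = 1/5 ; C = +0.447214

+0.447214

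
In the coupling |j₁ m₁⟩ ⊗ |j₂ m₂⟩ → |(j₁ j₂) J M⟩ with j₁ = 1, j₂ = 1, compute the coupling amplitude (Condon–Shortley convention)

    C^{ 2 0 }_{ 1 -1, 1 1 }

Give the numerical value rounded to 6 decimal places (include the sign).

+√(1/6) = +0.408248

j₁+j₂−J=0  J+j₁−j₂=2  J−j₁+j₂=2  j₁+j₂+J+1=5
(j₁±m₁, j₂±m₂, J±M) = (0,2,2,0,2,2)
P² = 8/3
sum k=0..0:
  [0] +1/4 = 1/4
S = 1/4
C² = P²·S² = 1/6 ; C = +0.408248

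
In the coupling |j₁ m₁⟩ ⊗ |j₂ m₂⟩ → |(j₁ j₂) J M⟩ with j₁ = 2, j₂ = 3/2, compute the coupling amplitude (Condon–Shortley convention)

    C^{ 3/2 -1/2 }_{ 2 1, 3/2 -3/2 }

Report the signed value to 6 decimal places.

triangle: 2!×2!×1!/6! = 4/720
(j±m)!: 3!×1!×0!×3!×1!×2! = 72
prefactor² = (2J+1)×Δ×N² = 8/5
  k=0: +1/(0!×2!×1!×0!×1!×1!) = 1/2
Σ = 1/2  ⇒  CG² = 8/5×1/2² = 2/5
CG = +√(2/5) = +0.632456

+√(2/5) ≈ +0.632456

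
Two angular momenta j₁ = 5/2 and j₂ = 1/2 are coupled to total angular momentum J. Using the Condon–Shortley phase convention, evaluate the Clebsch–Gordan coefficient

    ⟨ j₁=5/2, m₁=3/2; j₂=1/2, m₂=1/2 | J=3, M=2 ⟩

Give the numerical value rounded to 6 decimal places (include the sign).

j₁+j₂−J=0  J+j₁−j₂=5  J−j₁+j₂=1  j₁+j₂+J+1=7
(j₁±m₁, j₂±m₂, J±M) = (4,1,1,0,5,1)
P² = 480
sum k=0..0:
  [0] +1/24 = 1/24
S = 1/24
C² = P²·S² = 5/6 ; C = +0.912871

+0.912871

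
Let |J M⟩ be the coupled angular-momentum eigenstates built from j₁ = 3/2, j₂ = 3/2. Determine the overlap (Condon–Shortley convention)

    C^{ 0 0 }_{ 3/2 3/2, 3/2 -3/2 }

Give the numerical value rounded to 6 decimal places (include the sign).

√[1·3!0!0!/4! · 3!0!0!3!0!0!] = √(9)
  +(−1)^0/∏(0,3,0,0,0,0)! = 1/6  (running 1/6)
⟨..|..⟩ = √(9)·(1/6) = +0.500000

+0.500000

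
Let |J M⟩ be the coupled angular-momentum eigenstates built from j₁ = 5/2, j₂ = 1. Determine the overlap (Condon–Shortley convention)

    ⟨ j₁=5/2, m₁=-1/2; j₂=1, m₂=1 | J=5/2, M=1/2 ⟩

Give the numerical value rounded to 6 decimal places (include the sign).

√[6·1!4!1!/7! · 2!3!2!0!3!2!] = √(288/35)
  +(−1)^1/∏(1,0,2,1,2,0)! = -1/4  (running -1/4)
⟨..|..⟩ = √(288/35)·(-1/4) = -0.717137

−√(18/35) ≈ -0.717137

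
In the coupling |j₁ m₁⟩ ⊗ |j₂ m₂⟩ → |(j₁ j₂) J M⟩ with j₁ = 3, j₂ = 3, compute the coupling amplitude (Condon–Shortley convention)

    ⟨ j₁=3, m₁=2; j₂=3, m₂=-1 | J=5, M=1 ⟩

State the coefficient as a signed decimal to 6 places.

j₁+j₂−J=1  J+j₁−j₂=5  J−j₁+j₂=5  j₁+j₂+J+1=12
(j₁±m₁, j₂±m₂, J±M) = (5,1,2,4,6,4)
P² = 230400/7
sum k=0..1:
  [0] +1/288 = 1/288
  [1] −1/2880 = -1/2880
S = 1/320
C² = P²·S² = 9/28 ; C = +0.566947

+0.566947  (= +√(9/28))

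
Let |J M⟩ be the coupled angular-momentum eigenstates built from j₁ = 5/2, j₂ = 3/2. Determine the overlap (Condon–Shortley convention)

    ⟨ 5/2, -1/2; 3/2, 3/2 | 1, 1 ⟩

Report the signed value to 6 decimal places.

triangle: 3!*2!*0!/6! = 12/720
(j±m)!: 2!*3!*3!*0!*2!*0! = 144
prefactor² = (2J+1)*Δ*N² = 36/5
  k=3: −1/(3!*0!*0!*0!*2!*0!) = -1/12
Σ = -1/12  ⇒  CG² = 36/5*(-1/12)² = 1/20
CG = −√(1/20) = -0.223607

-0.223607  (= −√(1/20))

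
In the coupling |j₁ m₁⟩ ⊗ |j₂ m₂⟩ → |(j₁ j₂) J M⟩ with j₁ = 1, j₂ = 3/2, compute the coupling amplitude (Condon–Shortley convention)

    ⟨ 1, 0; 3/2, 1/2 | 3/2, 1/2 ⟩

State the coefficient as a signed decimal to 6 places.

-0.258199  (= −√(1/15))

√[4·1!1!2!/5! · 1!1!2!1!2!1!] = √(4/15)
  +(−1)^0/∏(0,1,1,2,0,0)! = 1/2  (running 1/2)
  +(−1)^1/∏(1,0,0,1,1,1)! = -1  (running -1/2)
⟨..|..⟩ = √(4/15)·(-1/2) = -0.258199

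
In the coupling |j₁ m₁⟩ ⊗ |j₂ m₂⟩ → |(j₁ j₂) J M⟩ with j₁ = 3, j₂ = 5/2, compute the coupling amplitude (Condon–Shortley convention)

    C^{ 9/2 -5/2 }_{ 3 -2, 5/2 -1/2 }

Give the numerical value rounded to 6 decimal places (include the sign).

-0.497468

triangle: 1!·5!·4!/11! = 2880/39916800
(j±m)!: 1!·5!·2!·3!·2!·7! = 14515200
prefactor² = (2J+1)·Δ·N² = 115200/11
  k=0: +1/(0!·1!·5!·2!·0!·2!) = 1/480
  k=1: −1/(1!·0!·4!·1!·1!·3!) = -1/144
Σ = -7/1440  ⇒  CG² = 115200/11·(-7/1440)² = 49/198
CG = −√(49/198) = -0.497468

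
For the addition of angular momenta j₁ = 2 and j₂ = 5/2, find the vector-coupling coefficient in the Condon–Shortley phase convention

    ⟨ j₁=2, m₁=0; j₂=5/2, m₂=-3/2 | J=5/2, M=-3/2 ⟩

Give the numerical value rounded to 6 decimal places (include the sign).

-0.119523

triangle: 2!×2!×3!/8! = 24/40320
(j±m)!: 2!×2!×1!×4!×1!×4! = 2304
prefactor² = (2J+1)×Δ×N² = 288/35
  k=0: +1/(0!×2!×2!×1!×0!×2!) = 1/8
  k=1: −1/(1!×1!×1!×0!×1!×3!) = -1/6
Σ = -1/24  ⇒  CG² = 288/35×(-1/24)² = 1/70
CG = −√(1/70) = -0.119523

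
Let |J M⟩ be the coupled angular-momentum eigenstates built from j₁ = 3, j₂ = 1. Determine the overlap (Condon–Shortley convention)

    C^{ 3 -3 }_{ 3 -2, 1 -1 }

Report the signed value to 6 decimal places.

+0.500000  (= +√(1/4))

√[7·1!5!1!/8! · 1!5!0!2!0!6!] = √(3600)
  +(−1)^0/∏(0,1,5,0,0,1)! = 1/120  (running 1/120)
⟨..|..⟩ = √(3600)·(1/120) = +0.500000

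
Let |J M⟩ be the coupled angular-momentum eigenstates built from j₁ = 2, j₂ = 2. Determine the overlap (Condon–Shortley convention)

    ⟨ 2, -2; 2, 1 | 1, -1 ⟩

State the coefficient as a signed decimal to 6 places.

−√(1/5) = -0.447214

√[3·3!1!1!/6! · 0!4!3!1!0!2!] = √(36/5)
  +(−1)^3/∏(3,0,1,0,0,1)! = -1/6  (running -1/6)
⟨..|..⟩ = √(36/5)·(-1/6) = -0.447214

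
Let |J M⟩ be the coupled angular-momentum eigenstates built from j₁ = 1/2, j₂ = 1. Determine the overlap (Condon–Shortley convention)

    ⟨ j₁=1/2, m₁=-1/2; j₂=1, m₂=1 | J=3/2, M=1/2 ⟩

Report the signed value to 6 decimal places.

+√(1/3) ≈ +0.577350

√[4·0!1!2!/4! · 0!1!2!0!2!1!] = √(4/3)
  +(−1)^0/∏(0,0,1,2,0,0)! = 1/2  (running 1/2)
⟨..|..⟩ = √(4/3)·(1/2) = +0.577350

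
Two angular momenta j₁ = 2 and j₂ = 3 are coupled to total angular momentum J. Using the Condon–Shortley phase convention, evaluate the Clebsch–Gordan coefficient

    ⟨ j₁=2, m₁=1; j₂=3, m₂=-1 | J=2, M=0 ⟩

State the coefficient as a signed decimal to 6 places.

-0.377964  (= −√(1/7))

√[5·3!1!3!/8! · 3!1!2!4!2!2!] = √(36/7)
  +(−1)^0/∏(0,3,1,2,0,1)! = 1/12  (running 1/12)
  +(−1)^1/∏(1,2,0,1,1,2)! = -1/4  (running -1/6)
⟨..|..⟩ = √(36/7)·(-1/6) = -0.377964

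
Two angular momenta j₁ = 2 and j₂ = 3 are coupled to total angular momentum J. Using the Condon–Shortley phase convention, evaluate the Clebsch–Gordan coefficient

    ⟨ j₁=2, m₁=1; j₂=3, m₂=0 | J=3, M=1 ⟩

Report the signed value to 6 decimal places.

j₁+j₂−J=2  J+j₁−j₂=2  J−j₁+j₂=4  j₁+j₂+J+1=9
(j₁±m₁, j₂±m₂, J±M) = (3,1,3,3,4,2)
P² = 96/5
sum k=0..1:
  [0] +1/12 = 1/12
  [1] −1/8 = -1/8
S = -1/24
C² = P²·S² = 1/30 ; C = -0.182574

−√(1/30) ≈ -0.182574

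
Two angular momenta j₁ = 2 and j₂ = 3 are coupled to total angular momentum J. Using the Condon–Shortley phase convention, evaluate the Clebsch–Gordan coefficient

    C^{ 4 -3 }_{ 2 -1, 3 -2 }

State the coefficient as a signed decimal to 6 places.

+0.223607

triangle: 1!*3!*5!/10! = 720/3628800
(j±m)!: 1!*3!*1!*5!*1!*7! = 3628800
prefactor² = (2J+1)*Δ*N² = 6480
  k=0: +1/(0!*1!*3!*1!*0!*4!) = 1/144
  k=1: −1/(1!*0!*2!*0!*1!*5!) = -1/240
Σ = 1/360  ⇒  CG² = 6480*1/360² = 1/20
CG = +√(1/20) = +0.223607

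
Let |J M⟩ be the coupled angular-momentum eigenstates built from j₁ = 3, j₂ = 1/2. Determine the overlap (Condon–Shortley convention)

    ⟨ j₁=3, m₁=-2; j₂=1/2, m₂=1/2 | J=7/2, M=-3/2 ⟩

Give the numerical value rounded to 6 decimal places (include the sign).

√[8·0!6!1!/8! · 1!5!1!0!2!5!] = √(28800/7)
  +(−1)^0/∏(0,0,5,1,1,0)! = 1/120  (running 1/120)
⟨..|..⟩ = √(28800/7)·(1/120) = +0.534522

+0.534522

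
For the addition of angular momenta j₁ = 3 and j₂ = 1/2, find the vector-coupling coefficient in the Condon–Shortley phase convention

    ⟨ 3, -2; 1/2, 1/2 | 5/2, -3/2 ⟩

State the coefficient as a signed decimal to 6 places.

−√(5/7) = -0.845154

j₁+j₂−J=1  J+j₁−j₂=5  J−j₁+j₂=0  j₁+j₂+J+1=7
(j₁±m₁, j₂±m₂, J±M) = (1,5,1,0,1,4)
P² = 2880/7
sum k=1..1:
  [1] −1/24 = -1/24
S = -1/24
C² = P²·S² = 5/7 ; C = -0.845154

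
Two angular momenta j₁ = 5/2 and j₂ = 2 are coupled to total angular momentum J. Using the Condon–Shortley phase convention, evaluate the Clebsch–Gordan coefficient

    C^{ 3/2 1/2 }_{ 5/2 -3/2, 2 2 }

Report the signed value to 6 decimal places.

-0.552052

triangle: 3!*2!*1!/7! = 12/5040
(j±m)!: 1!*4!*4!*0!*2!*1! = 1152
prefactor² = (2J+1)*Δ*N² = 384/35
  k=3: −1/(3!*0!*1!*1!*1!*0!) = -1/6
Σ = -1/6  ⇒  CG² = 384/35*(-1/6)² = 32/105
CG = −√(32/105) = -0.552052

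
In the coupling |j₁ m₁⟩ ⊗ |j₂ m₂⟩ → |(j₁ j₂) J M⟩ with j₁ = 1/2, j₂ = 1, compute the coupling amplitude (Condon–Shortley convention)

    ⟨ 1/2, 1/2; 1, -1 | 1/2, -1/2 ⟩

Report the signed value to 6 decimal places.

j₁+j₂−J=1  J+j₁−j₂=0  J−j₁+j₂=1  j₁+j₂+J+1=3
(j₁±m₁, j₂±m₂, J±M) = (1,0,0,2,0,1)
P² = 2/3
sum k=0..0:
  [0] +1/1 = 1
S = 1
C² = P²·S² = 2/3 ; C = +0.816497

+√(2/3) ≈ +0.816497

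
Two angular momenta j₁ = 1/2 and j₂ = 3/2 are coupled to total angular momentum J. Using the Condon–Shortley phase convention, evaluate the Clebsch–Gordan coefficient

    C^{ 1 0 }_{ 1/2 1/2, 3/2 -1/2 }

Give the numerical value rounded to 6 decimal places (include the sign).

j₁+j₂−J=1  J+j₁−j₂=0  J−j₁+j₂=2  j₁+j₂+J+1=4
(j₁±m₁, j₂±m₂, J±M) = (1,0,1,2,1,1)
P² = 1/2
sum k=0..0:
  [0] +1/1 = 1
S = 1
C² = P²·S² = 1/2 ; C = +0.707107

+0.707107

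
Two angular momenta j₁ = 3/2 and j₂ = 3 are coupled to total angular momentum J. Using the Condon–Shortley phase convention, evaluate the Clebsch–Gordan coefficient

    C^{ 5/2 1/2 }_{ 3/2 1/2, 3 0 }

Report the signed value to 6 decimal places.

√[6·2!1!4!/8! · 2!1!3!3!3!2!] = √(216/35)
  +(−1)^0/∏(0,2,1,3,0,1)! = 1/12  (running 1/12)
  +(−1)^1/∏(1,1,0,2,1,2)! = -1/4  (running -1/6)
⟨..|..⟩ = √(216/35)·(-1/6) = -0.414039

-0.414039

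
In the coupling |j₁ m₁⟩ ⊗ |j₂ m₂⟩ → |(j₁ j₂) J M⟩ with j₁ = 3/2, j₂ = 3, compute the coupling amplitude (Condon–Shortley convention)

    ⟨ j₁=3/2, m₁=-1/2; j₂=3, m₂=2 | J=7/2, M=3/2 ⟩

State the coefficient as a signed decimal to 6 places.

−√(3/7) = -0.654654

j₁+j₂−J=1  J+j₁−j₂=2  J−j₁+j₂=5  j₁+j₂+J+1=9
(j₁±m₁, j₂±m₂, J±M) = (1,2,5,1,5,2)
P² = 6400/21
sum k=0..1:
  [0] +1/240 = 1/240
  [1] −1/24 = -1/24
S = -3/80
C² = P²·S² = 3/7 ; C = -0.654654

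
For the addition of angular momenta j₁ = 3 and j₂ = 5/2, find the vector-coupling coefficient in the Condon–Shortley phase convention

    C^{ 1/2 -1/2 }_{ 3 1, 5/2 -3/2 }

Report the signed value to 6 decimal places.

-0.308607

triangle: 5!*1!*0!/7! = 120/5040
(j±m)!: 4!*2!*1!*4!*0!*1! = 1152
prefactor² = (2J+1)*Δ*N² = 384/7
  k=1: −1/(1!*4!*1!*0!*0!*0!) = -1/24
Σ = -1/24  ⇒  CG² = 384/7*(-1/24)² = 2/21
CG = −√(2/21) = -0.308607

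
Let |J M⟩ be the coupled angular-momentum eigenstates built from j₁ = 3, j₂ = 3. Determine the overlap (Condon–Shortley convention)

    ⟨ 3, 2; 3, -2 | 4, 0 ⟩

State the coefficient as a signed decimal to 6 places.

triangle: 2!×4!×4!/11! = 1152/39916800
(j±m)!: 5!×1!×1!×5!×4!×4! = 8294400
prefactor² = (2J+1)×Δ×N² = 165888/77
  k=0: +1/(0!×2!×1!×1!×3!×3!) = 1/72
  k=1: −1/(1!×1!×0!×0!×4!×4!) = -1/576
Σ = 7/576  ⇒  CG² = 165888/77×7/576² = 7/22
CG = +√(7/22) = +0.564076

+0.564076  (= +√(7/22))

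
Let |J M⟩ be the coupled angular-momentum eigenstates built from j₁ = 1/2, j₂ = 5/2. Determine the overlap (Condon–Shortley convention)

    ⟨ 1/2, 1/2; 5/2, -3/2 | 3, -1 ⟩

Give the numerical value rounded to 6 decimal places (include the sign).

+0.577350

√[7·0!1!5!/7! · 1!0!1!4!2!4!] = √(192)
  +(−1)^0/∏(0,0,0,1,1,4)! = 1/24  (running 1/24)
⟨..|..⟩ = √(192)·(1/24) = +0.577350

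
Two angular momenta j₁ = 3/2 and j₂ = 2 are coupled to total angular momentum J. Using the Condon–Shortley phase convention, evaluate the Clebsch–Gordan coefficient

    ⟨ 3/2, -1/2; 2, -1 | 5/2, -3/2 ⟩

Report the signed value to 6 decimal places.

j₁+j₂−J=1  J+j₁−j₂=2  J−j₁+j₂=3  j₁+j₂+J+1=7
(j₁±m₁, j₂±m₂, J±M) = (1,2,1,3,1,4)
P² = 144/35
sum k=0..1:
  [0] +1/4 = 1/4
  [1] −1/6 = -1/6
S = 1/12
C² = P²·S² = 1/35 ; C = +0.169031

+√(1/35) ≈ +0.169031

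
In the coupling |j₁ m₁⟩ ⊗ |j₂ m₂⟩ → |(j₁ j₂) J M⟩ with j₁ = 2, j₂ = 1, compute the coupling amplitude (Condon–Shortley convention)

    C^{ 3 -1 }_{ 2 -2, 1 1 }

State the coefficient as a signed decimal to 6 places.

√[7·0!4!2!/7! · 0!4!2!0!2!4!] = √(768/5)
  +(−1)^0/∏(0,0,4,2,0,0)! = 1/48  (running 1/48)
⟨..|..⟩ = √(768/5)·(1/48) = +0.258199

+√(1/15) = +0.258199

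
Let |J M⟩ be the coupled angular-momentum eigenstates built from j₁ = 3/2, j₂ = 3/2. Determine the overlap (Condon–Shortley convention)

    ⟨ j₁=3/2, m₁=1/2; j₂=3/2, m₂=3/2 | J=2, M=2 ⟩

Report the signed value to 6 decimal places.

triangle: 1!·2!·2!/6! = 4/720
(j±m)!: 2!·1!·3!·0!·4!·0! = 288
prefactor² = (2J+1)·Δ·N² = 8
  k=1: −1/(1!·0!·0!·2!·2!·0!) = -1/4
Σ = -1/4  ⇒  CG² = 8·(-1/4)² = 1/2
CG = −√(1/2) = -0.707107

-0.707107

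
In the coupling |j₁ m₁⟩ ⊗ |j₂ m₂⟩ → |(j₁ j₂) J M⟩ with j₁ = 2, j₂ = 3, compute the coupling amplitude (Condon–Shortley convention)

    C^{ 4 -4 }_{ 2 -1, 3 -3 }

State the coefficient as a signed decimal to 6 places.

+√(3/5) = +0.774597

√[9·1!3!5!/10! · 1!3!0!6!0!8!] = √(311040)
  +(−1)^0/∏(0,1,3,0,0,5)! = 1/720  (running 1/720)
⟨..|..⟩ = √(311040)·(1/720) = +0.774597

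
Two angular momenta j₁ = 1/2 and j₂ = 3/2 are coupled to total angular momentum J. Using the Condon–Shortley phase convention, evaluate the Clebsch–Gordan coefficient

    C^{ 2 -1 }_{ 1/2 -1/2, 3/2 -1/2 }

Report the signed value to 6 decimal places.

+0.866025

√[5·0!1!3!/5! · 0!1!1!2!1!3!] = √(3)
  +(−1)^0/∏(0,0,1,1,0,2)! = 1/2  (running 1/2)
⟨..|..⟩ = √(3)·(1/2) = +0.866025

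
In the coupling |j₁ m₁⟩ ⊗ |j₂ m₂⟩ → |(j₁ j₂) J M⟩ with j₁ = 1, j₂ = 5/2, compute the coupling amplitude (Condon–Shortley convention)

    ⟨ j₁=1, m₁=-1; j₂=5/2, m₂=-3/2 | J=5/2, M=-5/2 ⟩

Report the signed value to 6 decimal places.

√[6·1!1!4!/7! · 0!2!1!4!0!5!] = √(1152/7)
  +(−1)^1/∏(1,0,1,0,0,4)! = -1/24  (running -1/24)
⟨..|..⟩ = √(1152/7)·(-1/24) = -0.534522

-0.534522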